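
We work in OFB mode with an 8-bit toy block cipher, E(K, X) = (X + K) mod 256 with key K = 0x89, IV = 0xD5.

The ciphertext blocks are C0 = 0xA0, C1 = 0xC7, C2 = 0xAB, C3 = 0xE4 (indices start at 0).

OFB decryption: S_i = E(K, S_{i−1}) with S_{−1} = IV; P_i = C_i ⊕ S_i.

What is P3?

P0: S = E(K, 0xD5) = 0x5E; 0xA0 ⊕ 0x5E = 0xFE.
P1: S = E(K, 0x5E) = 0xE7; 0xC7 ⊕ 0xE7 = 0x20.
P2: S = E(K, 0xE7) = 0x70; 0xAB ⊕ 0x70 = 0xDB.
P3: S = E(K, 0x70) = 0xF9; 0xE4 ⊕ 0xF9 = 0x1D.

P3 = 0x1D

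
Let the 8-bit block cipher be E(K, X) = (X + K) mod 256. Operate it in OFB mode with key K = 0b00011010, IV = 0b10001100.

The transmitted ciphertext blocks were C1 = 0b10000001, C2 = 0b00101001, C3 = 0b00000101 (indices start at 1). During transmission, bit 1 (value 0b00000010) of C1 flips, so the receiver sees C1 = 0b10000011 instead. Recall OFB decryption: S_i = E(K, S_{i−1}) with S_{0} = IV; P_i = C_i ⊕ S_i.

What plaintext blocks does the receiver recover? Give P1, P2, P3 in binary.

P1 = 0b00100101, P2 = 0b11101001, P3 = 0b11011111

Only C1 changed, to 0b10000011. In OFB, a change in C_i flips the same bit in P_i only; the keystream is unaffected. Decrypting the received ciphertext:
P1: S = E(K, 0b10001100) = 0b10100110; 0b10000011 ⊕ 0b10100110 = 0b00100101.
P2: S = E(K, 0b10100110) = 0b11000000; 0b00101001 ⊕ 0b11000000 = 0b11101001.
P3: S = E(K, 0b11000000) = 0b11011010; 0b00000101 ⊕ 0b11011010 = 0b11011111.
Blocks that differ from the original plaintext: P1.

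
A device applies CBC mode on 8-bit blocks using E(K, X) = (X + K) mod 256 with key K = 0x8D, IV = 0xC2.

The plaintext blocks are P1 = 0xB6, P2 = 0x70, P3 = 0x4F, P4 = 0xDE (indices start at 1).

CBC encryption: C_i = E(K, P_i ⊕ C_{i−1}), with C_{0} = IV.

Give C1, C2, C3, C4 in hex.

C1 = 0x01, C2 = 0xFE, C3 = 0x3E, C4 = 0x6D

C1: P1 ⊕ 0xC2 = 0x74; E(K, 0x74) = 0x01.
C2: P2 ⊕ 0x01 = 0x71; E(K, 0x71) = 0xFE.
C3: P3 ⊕ 0xFE = 0xB1; E(K, 0xB1) = 0x3E.
C4: P4 ⊕ 0x3E = 0xE0; E(K, 0xE0) = 0x6D.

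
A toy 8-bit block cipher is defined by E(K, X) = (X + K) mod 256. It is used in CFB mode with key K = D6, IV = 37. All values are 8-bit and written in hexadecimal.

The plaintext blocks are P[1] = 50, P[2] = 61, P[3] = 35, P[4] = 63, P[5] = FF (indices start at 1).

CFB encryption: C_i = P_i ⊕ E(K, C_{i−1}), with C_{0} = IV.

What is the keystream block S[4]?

F3

C[1]: E(K, 37) = 0D; 50 ⊕ 0D = 5D.
C[2]: E(K, 5D) = 33; 61 ⊕ 33 = 52.
C[3]: E(K, 52) = 28; 35 ⊕ 28 = 1D.
C[4]: E(K, 1D) = F3; 63 ⊕ F3 = 90.
So S[4] = F3.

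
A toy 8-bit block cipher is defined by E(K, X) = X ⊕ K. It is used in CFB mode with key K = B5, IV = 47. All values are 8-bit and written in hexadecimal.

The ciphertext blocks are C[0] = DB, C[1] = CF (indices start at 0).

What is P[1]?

P[1] = A1

CFB decryption: P_i = C_i ⊕ E(K, C_{i−1}), with C_{−1} = IV.
P[1]: E(K, DB) = 6E; CF ⊕ 6E = A1.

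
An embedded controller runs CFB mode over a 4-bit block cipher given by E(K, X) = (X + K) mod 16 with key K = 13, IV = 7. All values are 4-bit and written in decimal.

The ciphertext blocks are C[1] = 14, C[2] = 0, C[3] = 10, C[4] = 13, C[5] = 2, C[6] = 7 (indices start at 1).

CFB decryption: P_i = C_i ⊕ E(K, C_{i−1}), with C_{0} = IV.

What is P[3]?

P[3]: E(K, 0) = 13; 10 ⊕ 13 = 7.

P[3] = 7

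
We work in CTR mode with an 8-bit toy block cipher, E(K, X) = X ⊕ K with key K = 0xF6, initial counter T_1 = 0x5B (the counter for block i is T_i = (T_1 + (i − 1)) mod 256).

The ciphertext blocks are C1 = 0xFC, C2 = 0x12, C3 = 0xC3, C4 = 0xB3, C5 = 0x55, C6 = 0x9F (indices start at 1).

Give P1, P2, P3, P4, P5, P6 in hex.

CTR decryption: S_i = E(K, T_i) where T_i is the counter for block i; P_i = C_i ⊕ S_i.
P1: T = 0x5B, S = E(K, T) = 0xAD; 0xFC ⊕ 0xAD = 0x51.
P2: T = 0x5C, S = E(K, T) = 0xAA; 0x12 ⊕ 0xAA = 0xB8.
P3: T = 0x5D, S = E(K, T) = 0xAB; 0xC3 ⊕ 0xAB = 0x68.
P4: T = 0x5E, S = E(K, T) = 0xA8; 0xB3 ⊕ 0xA8 = 0x1B.
P5: T = 0x5F, S = E(K, T) = 0xA9; 0x55 ⊕ 0xA9 = 0xFC.
P6: T = 0x60, S = E(K, T) = 0x96; 0x9F ⊕ 0x96 = 0x09.

P1 = 0x51, P2 = 0xB8, P3 = 0x68, P4 = 0x1B, P5 = 0xFC, P6 = 0x09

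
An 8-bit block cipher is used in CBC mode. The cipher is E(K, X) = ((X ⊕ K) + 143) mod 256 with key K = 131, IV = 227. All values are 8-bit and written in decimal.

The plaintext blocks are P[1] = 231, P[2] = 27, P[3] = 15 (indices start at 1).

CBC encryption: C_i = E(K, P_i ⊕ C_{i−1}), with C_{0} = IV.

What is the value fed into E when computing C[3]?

C[1]: P[1] ⊕ 227 = 4; E(K, 4) = 22.
C[2]: P[2] ⊕ 22 = 13; E(K, 13) = 29.
C[3]: P[3] ⊕ 29 = 18; E(K, 18) = 32.
So the input to E for block [3] is 18.

18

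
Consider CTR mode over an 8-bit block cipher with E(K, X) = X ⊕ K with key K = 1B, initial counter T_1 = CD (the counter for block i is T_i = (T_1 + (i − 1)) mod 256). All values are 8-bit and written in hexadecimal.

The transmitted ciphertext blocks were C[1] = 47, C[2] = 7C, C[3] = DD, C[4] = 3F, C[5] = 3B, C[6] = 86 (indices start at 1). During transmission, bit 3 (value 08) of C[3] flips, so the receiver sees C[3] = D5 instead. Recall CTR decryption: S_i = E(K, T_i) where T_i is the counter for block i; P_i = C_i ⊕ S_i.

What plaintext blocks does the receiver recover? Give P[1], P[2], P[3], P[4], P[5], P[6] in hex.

Only C[3] changed, to D5. In CTR, a change in C_i flips the same bit in P_i only; the keystream is unaffected. Decrypting the received ciphertext:
P[1]: T = CD, S = E(K, T) = D6; 47 ⊕ D6 = 91.
P[2]: T = CE, S = E(K, T) = D5; 7C ⊕ D5 = A9.
P[3]: T = CF, S = E(K, T) = D4; D5 ⊕ D4 = 01.
P[4]: T = D0, S = E(K, T) = CB; 3F ⊕ CB = F4.
P[5]: T = D1, S = E(K, T) = CA; 3B ⊕ CA = F1.
P[6]: T = D2, S = E(K, T) = C9; 86 ⊕ C9 = 4F.
Blocks that differ from the original plaintext: P[3].

P[1] = 91, P[2] = A9, P[3] = 01, P[4] = F4, P[5] = F1, P[6] = 4F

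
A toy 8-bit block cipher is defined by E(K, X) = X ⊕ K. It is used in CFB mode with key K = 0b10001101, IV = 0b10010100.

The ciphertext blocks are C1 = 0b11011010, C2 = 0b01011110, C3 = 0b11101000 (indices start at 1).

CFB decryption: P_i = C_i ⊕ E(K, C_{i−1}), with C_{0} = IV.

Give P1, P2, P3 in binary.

P1: E(K, 0b10010100) = 0b00011001; 0b11011010 ⊕ 0b00011001 = 0b11000011.
P2: E(K, 0b11011010) = 0b01010111; 0b01011110 ⊕ 0b01010111 = 0b00001001.
P3: E(K, 0b01011110) = 0b11010011; 0b11101000 ⊕ 0b11010011 = 0b00111011.

P1 = 0b11000011, P2 = 0b00001001, P3 = 0b00111011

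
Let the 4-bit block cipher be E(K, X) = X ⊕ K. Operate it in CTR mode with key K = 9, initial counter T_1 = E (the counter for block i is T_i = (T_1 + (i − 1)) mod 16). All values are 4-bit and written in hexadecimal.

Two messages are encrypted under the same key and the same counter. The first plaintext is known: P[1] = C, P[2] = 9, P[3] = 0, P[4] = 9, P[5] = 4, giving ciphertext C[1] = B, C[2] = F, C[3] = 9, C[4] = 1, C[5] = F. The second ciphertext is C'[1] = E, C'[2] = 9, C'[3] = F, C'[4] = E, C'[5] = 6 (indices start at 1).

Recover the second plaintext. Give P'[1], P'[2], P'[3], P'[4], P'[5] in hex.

In CTR with a reused counter, both messages share the same keystream S_i, so C_i ⊕ C'_i = P_i ⊕ P'_i and thus P'_i = P_i ⊕ C_i ⊕ C'_i.
P'[1]: C ⊕ B ⊕ E = 9.
P'[2]: 9 ⊕ F ⊕ 9 = F.
P'[3]: 0 ⊕ 9 ⊕ F = 6.
P'[4]: 9 ⊕ 1 ⊕ E = 6.
P'[5]: 4 ⊕ F ⊕ 6 = D.

P'[1] = 9, P'[2] = F, P'[3] = 6, P'[4] = 6, P'[5] = D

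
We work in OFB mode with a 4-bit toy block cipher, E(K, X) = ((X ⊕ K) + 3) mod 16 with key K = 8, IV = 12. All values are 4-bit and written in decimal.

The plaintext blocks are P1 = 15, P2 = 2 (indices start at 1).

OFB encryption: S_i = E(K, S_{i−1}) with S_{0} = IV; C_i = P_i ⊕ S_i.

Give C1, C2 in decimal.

C1 = 8, C2 = 0

C1: S = E(K, 12) = 7; 15 ⊕ 7 = 8.
C2: S = E(K, 7) = 2; 2 ⊕ 2 = 0.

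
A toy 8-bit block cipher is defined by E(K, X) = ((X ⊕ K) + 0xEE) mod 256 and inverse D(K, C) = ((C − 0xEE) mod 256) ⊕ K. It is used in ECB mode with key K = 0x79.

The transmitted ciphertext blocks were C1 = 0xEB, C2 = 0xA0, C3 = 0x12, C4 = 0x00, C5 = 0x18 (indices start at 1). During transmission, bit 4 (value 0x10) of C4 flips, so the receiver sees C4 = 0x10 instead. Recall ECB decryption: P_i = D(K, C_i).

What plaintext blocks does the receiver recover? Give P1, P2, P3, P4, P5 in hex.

P1 = 0x84, P2 = 0xCB, P3 = 0x5D, P4 = 0x5B, P5 = 0x53

Only C4 changed, to 0x10. In ECB, a change in C_i affects only P_i. Decrypting the received ciphertext:
P1: D(K, 0xEB) = 0x84.
P2: D(K, 0xA0) = 0xCB.
P3: D(K, 0x12) = 0x5D.
P4: D(K, 0x10) = 0x5B.
P5: D(K, 0x18) = 0x53.
Blocks that differ from the original plaintext: P4.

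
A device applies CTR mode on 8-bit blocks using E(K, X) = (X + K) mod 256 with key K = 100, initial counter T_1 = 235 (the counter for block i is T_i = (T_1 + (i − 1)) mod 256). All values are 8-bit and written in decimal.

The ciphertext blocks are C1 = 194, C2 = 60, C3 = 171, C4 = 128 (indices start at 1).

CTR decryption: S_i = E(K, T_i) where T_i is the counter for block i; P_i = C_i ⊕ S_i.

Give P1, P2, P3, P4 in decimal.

P1 = 141, P2 = 108, P3 = 250, P4 = 210

P1: T = 235, S = E(K, T) = 79; 194 ⊕ 79 = 141.
P2: T = 236, S = E(K, T) = 80; 60 ⊕ 80 = 108.
P3: T = 237, S = E(K, T) = 81; 171 ⊕ 81 = 250.
P4: T = 238, S = E(K, T) = 82; 128 ⊕ 82 = 210.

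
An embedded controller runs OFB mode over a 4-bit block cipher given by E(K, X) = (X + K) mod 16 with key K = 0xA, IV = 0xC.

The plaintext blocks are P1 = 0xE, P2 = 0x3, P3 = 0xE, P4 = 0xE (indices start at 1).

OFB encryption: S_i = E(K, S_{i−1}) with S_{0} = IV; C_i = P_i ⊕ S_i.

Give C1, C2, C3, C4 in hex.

C1: S = E(K, 0xC) = 0x6; 0xE ⊕ 0x6 = 0x8.
C2: S = E(K, 0x6) = 0x0; 0x3 ⊕ 0x0 = 0x3.
C3: S = E(K, 0x0) = 0xA; 0xE ⊕ 0xA = 0x4.
C4: S = E(K, 0xA) = 0x4; 0xE ⊕ 0x4 = 0xA.

C1 = 0x8, C2 = 0x3, C3 = 0x4, C4 = 0xA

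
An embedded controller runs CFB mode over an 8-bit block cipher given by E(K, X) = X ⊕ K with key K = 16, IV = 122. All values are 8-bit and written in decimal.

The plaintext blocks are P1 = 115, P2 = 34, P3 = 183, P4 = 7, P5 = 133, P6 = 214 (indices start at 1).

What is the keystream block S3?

CFB encryption: C_i = P_i ⊕ E(K, C_{i−1}), with C_{0} = IV.
C1: E(K, 122) = 106; 115 ⊕ 106 = 25.
C2: E(K, 25) = 9; 34 ⊕ 9 = 43.
C3: E(K, 43) = 59; 183 ⊕ 59 = 140.
So S3 = 59.

59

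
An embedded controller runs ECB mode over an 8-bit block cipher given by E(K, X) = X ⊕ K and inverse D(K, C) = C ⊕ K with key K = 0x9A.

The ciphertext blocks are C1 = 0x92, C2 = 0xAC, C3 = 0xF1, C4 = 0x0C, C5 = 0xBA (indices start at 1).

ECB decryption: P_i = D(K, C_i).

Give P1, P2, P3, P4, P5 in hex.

P1: D(K, 0x92) = 0x08.
P2: D(K, 0xAC) = 0x36.
P3: D(K, 0xF1) = 0x6B.
P4: D(K, 0x0C) = 0x96.
P5: D(K, 0xBA) = 0x20.

P1 = 0x08, P2 = 0x36, P3 = 0x6B, P4 = 0x96, P5 = 0x20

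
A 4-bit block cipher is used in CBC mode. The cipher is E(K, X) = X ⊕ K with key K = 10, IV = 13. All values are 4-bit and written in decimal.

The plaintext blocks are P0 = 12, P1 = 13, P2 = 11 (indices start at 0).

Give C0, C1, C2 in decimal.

C0 = 11, C1 = 12, C2 = 13

CBC encryption: C_i = E(K, P_i ⊕ C_{i−1}), with C_{−1} = IV.
C0: P0 ⊕ 13 = 1; E(K, 1) = 11.
C1: P1 ⊕ 11 = 6; E(K, 6) = 12.
C2: P2 ⊕ 12 = 7; E(K, 7) = 13.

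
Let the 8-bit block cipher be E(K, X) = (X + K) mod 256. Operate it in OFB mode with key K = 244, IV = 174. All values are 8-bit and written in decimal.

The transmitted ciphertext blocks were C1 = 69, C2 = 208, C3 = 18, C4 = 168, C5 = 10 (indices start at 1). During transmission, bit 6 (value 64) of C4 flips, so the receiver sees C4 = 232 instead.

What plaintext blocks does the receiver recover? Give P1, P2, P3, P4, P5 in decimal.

OFB decryption: S_i = E(K, S_{i−1}) with S_{0} = IV; P_i = C_i ⊕ S_i.
Only C4 changed, to 232. In OFB, a change in C_i flips the same bit in P_i only; the keystream is unaffected. Decrypting the received ciphertext:
P1: S = E(K, 174) = 162; 69 ⊕ 162 = 231.
P2: S = E(K, 162) = 150; 208 ⊕ 150 = 70.
P3: S = E(K, 150) = 138; 18 ⊕ 138 = 152.
P4: S = E(K, 138) = 126; 232 ⊕ 126 = 150.
P5: S = E(K, 126) = 114; 10 ⊕ 114 = 120.
Blocks that differ from the original plaintext: P4.

P1 = 231, P2 = 70, P3 = 152, P4 = 150, P5 = 120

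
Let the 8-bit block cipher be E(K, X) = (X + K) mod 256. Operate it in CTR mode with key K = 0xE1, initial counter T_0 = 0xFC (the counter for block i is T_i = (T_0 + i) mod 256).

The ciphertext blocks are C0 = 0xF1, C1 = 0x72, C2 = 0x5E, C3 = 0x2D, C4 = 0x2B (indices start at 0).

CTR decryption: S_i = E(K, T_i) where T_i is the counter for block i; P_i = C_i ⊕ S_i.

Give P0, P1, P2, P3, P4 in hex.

P0 = 0x2C, P1 = 0xAC, P2 = 0x81, P3 = 0xCD, P4 = 0xCA

P0: T = 0xFC, S = E(K, T) = 0xDD; 0xF1 ⊕ 0xDD = 0x2C.
P1: T = 0xFD, S = E(K, T) = 0xDE; 0x72 ⊕ 0xDE = 0xAC.
P2: T = 0xFE, S = E(K, T) = 0xDF; 0x5E ⊕ 0xDF = 0x81.
P3: T = 0xFF, S = E(K, T) = 0xE0; 0x2D ⊕ 0xE0 = 0xCD.
P4: T = 0x00, S = E(K, T) = 0xE1; 0x2B ⊕ 0xE1 = 0xCA.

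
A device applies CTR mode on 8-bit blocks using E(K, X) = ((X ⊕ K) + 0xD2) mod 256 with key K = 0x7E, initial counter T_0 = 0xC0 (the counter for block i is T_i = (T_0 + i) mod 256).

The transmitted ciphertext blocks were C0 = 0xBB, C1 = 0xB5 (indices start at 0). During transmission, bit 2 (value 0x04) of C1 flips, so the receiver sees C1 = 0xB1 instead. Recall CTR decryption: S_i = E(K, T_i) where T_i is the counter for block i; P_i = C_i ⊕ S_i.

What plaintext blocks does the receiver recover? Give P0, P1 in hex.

Only C1 changed, to 0xB1. In CTR, a change in C_i flips the same bit in P_i only; the keystream is unaffected. Decrypting the received ciphertext:
P0: T = 0xC0, S = E(K, T) = 0x90; 0xBB ⊕ 0x90 = 0x2B.
P1: T = 0xC1, S = E(K, T) = 0x91; 0xB1 ⊕ 0x91 = 0x20.
Blocks that differ from the original plaintext: P1.

P0 = 0x2B, P1 = 0x20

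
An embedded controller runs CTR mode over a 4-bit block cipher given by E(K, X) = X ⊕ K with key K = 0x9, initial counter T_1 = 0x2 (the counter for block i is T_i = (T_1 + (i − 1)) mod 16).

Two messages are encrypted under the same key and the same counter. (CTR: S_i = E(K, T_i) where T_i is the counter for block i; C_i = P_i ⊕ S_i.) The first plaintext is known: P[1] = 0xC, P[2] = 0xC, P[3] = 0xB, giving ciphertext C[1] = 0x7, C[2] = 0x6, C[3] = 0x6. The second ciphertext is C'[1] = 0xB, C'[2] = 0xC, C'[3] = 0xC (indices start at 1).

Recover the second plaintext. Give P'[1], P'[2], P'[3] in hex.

P'[1] = 0x0, P'[2] = 0x6, P'[3] = 0x1

In CTR with a reused counter, both messages share the same keystream S_i, so C_i ⊕ C'_i = P_i ⊕ P'_i and thus P'_i = P_i ⊕ C_i ⊕ C'_i.
P'[1]: 0xC ⊕ 0x7 ⊕ 0xB = 0x0.
P'[2]: 0xC ⊕ 0x6 ⊕ 0xC = 0x6.
P'[3]: 0xB ⊕ 0x6 ⊕ 0xC = 0x1.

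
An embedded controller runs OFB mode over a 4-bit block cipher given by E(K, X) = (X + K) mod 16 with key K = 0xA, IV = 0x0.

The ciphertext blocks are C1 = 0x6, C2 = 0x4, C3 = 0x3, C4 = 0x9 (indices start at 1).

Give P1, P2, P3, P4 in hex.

OFB decryption: S_i = E(K, S_{i−1}) with S_{0} = IV; P_i = C_i ⊕ S_i.
P1: S = E(K, 0x0) = 0xA; 0x6 ⊕ 0xA = 0xC.
P2: S = E(K, 0xA) = 0x4; 0x4 ⊕ 0x4 = 0x0.
P3: S = E(K, 0x4) = 0xE; 0x3 ⊕ 0xE = 0xD.
P4: S = E(K, 0xE) = 0x8; 0x9 ⊕ 0x8 = 0x1.

P1 = 0xC, P2 = 0x0, P3 = 0xD, P4 = 0x1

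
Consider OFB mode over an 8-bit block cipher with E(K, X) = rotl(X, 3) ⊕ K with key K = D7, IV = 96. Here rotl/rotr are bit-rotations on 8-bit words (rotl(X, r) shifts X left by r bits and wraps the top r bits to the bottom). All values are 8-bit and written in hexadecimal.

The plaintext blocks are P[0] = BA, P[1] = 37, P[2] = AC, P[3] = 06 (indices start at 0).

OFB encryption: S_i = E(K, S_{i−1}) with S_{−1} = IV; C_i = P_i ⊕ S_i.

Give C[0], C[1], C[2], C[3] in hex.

C[0] = D9, C[1] = FB, C[2] = 1D, C[3] = 5C

C[0]: S = E(K, 96) = 63; BA ⊕ 63 = D9.
C[1]: S = E(K, 63) = CC; 37 ⊕ CC = FB.
C[2]: S = E(K, CC) = B1; AC ⊕ B1 = 1D.
C[3]: S = E(K, B1) = 5A; 06 ⊕ 5A = 5C.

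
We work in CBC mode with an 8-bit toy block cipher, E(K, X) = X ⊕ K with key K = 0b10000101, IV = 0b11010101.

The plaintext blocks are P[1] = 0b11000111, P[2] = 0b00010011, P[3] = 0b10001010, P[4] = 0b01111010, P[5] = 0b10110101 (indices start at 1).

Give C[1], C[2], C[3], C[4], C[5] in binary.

CBC encryption: C_i = E(K, P_i ⊕ C_{i−1}), with C_{0} = IV.
C[1]: P[1] ⊕ 0b11010101 = 0b00010010; E(K, 0b00010010) = 0b10010111.
C[2]: P[2] ⊕ 0b10010111 = 0b10000100; E(K, 0b10000100) = 0b00000001.
C[3]: P[3] ⊕ 0b00000001 = 0b10001011; E(K, 0b10001011) = 0b00001110.
C[4]: P[4] ⊕ 0b00001110 = 0b01110100; E(K, 0b01110100) = 0b11110001.
C[5]: P[5] ⊕ 0b11110001 = 0b01000100; E(K, 0b01000100) = 0b11000001.

C[1] = 0b10010111, C[2] = 0b00000001, C[3] = 0b00001110, C[4] = 0b11110001, C[5] = 0b11000001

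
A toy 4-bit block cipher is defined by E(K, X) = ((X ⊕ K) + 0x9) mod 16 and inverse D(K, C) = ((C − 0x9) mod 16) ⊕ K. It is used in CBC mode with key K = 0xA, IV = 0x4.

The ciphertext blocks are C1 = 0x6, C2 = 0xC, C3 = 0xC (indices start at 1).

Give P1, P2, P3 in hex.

CBC decryption: P_i = D(K, C_i) ⊕ C_{i−1}, with C_{0} = IV.
P1: D(K, 0x6) = 0x7; 0x7 ⊕ 0x4 = 0x3.
P2: D(K, 0xC) = 0x9; 0x9 ⊕ 0x6 = 0xF.
P3: D(K, 0xC) = 0x9; 0x9 ⊕ 0xC = 0x5.

P1 = 0x3, P2 = 0xF, P3 = 0x5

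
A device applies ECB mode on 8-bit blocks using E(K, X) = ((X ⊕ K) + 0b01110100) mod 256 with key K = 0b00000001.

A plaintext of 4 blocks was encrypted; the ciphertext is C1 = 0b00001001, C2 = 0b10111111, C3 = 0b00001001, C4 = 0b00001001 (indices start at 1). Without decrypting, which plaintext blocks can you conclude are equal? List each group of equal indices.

ECB encrypts each block independently with the same key, so equal ciphertext blocks imply equal plaintext blocks.
C1 = C3 = C4 = 0b00001001, so P1 = P3 = P4.

P1 = P3 = P4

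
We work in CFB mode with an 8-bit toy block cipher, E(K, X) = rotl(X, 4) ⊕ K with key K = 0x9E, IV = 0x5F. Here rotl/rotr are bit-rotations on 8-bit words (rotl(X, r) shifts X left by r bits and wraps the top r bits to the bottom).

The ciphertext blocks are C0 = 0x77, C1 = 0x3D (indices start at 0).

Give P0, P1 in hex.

P0 = 0x1C, P1 = 0xD4

CFB decryption: P_i = C_i ⊕ E(K, C_{i−1}), with C_{−1} = IV.
P0: E(K, 0x5F) = 0x6B; 0x77 ⊕ 0x6B = 0x1C.
P1: E(K, 0x77) = 0xE9; 0x3D ⊕ 0xE9 = 0xD4.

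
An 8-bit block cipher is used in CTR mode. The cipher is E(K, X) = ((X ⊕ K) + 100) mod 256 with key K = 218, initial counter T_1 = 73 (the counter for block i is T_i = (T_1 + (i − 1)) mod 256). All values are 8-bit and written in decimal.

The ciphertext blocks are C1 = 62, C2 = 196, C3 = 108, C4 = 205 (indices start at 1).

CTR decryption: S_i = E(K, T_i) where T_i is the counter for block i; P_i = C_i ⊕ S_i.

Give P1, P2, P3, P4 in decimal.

P1 = 201, P2 = 48, P3 = 153, P4 = 55

P1: T = 73, S = E(K, T) = 247; 62 ⊕ 247 = 201.
P2: T = 74, S = E(K, T) = 244; 196 ⊕ 244 = 48.
P3: T = 75, S = E(K, T) = 245; 108 ⊕ 245 = 153.
P4: T = 76, S = E(K, T) = 250; 205 ⊕ 250 = 55.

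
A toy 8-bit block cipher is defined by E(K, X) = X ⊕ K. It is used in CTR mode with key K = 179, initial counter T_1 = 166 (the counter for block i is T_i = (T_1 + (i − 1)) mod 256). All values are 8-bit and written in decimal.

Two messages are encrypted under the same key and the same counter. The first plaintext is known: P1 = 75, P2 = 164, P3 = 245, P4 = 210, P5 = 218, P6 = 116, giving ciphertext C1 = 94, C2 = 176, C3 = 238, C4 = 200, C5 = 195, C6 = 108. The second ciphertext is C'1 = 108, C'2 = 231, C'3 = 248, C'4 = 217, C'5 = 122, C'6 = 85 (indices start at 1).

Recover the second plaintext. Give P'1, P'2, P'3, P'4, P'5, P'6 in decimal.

In CTR with a reused counter, both messages share the same keystream S_i, so C_i ⊕ C'_i = P_i ⊕ P'_i and thus P'_i = P_i ⊕ C_i ⊕ C'_i.
P'1: 75 ⊕ 94 ⊕ 108 = 121.
P'2: 164 ⊕ 176 ⊕ 231 = 243.
P'3: 245 ⊕ 238 ⊕ 248 = 227.
P'4: 210 ⊕ 200 ⊕ 217 = 195.
P'5: 218 ⊕ 195 ⊕ 122 = 99.
P'6: 116 ⊕ 108 ⊕ 85 = 77.

P'1 = 121, P'2 = 243, P'3 = 227, P'4 = 195, P'5 = 99, P'6 = 77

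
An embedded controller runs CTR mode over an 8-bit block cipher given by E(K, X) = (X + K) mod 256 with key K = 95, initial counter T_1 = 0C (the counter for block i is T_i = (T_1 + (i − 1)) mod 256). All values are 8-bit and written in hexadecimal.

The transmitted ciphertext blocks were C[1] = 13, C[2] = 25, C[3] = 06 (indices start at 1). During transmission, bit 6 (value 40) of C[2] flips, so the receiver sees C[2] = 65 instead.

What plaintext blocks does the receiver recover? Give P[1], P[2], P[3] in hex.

CTR decryption: S_i = E(K, T_i) where T_i is the counter for block i; P_i = C_i ⊕ S_i.
Only C[2] changed, to 65. In CTR, a change in C_i flips the same bit in P_i only; the keystream is unaffected. Decrypting the received ciphertext:
P[1]: T = 0C, S = E(K, T) = A1; 13 ⊕ A1 = B2.
P[2]: T = 0D, S = E(K, T) = A2; 65 ⊕ A2 = C7.
P[3]: T = 0E, S = E(K, T) = A3; 06 ⊕ A3 = A5.
Blocks that differ from the original plaintext: P[2].

P[1] = B2, P[2] = C7, P[3] = A5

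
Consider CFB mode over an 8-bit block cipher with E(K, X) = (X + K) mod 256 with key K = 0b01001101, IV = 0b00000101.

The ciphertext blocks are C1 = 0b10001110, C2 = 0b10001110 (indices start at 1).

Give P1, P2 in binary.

P1 = 0b11011100, P2 = 0b01010101

CFB decryption: P_i = C_i ⊕ E(K, C_{i−1}), with C_{0} = IV.
P1: E(K, 0b00000101) = 0b01010010; 0b10001110 ⊕ 0b01010010 = 0b11011100.
P2: E(K, 0b10001110) = 0b11011011; 0b10001110 ⊕ 0b11011011 = 0b01010101.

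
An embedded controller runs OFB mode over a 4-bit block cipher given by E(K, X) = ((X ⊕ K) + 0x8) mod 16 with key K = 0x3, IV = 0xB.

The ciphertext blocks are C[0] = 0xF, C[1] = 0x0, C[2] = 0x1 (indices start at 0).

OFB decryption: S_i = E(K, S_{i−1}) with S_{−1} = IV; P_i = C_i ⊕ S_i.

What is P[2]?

P[2] = 0x1

P[0]: S = E(K, 0xB) = 0x0; 0xF ⊕ 0x0 = 0xF.
P[1]: S = E(K, 0x0) = 0xB; 0x0 ⊕ 0xB = 0xB.
P[2]: S = E(K, 0xB) = 0x0; 0x1 ⊕ 0x0 = 0x1.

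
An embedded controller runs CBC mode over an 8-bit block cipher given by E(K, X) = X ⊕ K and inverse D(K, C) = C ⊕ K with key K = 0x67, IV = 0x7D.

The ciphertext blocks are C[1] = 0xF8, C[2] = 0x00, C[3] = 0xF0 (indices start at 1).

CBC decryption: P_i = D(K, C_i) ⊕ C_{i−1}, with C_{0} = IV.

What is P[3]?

P[3]: D(K, 0xF0) = 0x97; 0x97 ⊕ 0x00 = 0x97.

P[3] = 0x97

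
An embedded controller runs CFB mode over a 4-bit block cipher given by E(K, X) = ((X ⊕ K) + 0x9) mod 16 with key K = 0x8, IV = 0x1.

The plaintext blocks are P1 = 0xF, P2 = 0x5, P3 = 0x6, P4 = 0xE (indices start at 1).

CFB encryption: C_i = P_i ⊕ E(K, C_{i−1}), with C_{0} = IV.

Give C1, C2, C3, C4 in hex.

C1: E(K, 0x1) = 0x2; 0xF ⊕ 0x2 = 0xD.
C2: E(K, 0xD) = 0xE; 0x5 ⊕ 0xE = 0xB.
C3: E(K, 0xB) = 0xC; 0x6 ⊕ 0xC = 0xA.
C4: E(K, 0xA) = 0xB; 0xE ⊕ 0xB = 0x5.

C1 = 0xD, C2 = 0xB, C3 = 0xA, C4 = 0x5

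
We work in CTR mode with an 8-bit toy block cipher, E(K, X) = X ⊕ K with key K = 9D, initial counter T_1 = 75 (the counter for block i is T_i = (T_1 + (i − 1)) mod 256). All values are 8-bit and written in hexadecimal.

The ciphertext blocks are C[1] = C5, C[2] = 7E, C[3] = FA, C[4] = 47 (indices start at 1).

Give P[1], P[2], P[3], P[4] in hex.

P[1] = 2D, P[2] = 95, P[3] = 10, P[4] = A2

CTR decryption: S_i = E(K, T_i) where T_i is the counter for block i; P_i = C_i ⊕ S_i.
P[1]: T = 75, S = E(K, T) = E8; C5 ⊕ E8 = 2D.
P[2]: T = 76, S = E(K, T) = EB; 7E ⊕ EB = 95.
P[3]: T = 77, S = E(K, T) = EA; FA ⊕ EA = 10.
P[4]: T = 78, S = E(K, T) = E5; 47 ⊕ E5 = A2.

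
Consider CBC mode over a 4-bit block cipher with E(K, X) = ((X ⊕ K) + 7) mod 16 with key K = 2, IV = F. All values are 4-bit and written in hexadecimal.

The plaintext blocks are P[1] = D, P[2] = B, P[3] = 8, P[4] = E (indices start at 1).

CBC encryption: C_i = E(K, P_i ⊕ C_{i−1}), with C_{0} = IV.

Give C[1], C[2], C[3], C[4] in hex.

C[1]: P[1] ⊕ F = 2; E(K, 2) = 7.
C[2]: P[2] ⊕ 7 = C; E(K, C) = 5.
C[3]: P[3] ⊕ 5 = D; E(K, D) = 6.
C[4]: P[4] ⊕ 6 = 8; E(K, 8) = 1.

C[1] = 7, C[2] = 5, C[3] = 6, C[4] = 1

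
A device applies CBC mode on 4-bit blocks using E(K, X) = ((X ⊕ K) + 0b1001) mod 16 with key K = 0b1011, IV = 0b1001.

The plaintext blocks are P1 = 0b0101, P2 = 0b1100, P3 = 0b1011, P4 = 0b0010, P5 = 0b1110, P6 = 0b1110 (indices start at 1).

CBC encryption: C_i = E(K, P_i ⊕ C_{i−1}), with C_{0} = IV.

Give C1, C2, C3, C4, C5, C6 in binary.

C1 = 0b0000, C2 = 0b0000, C3 = 0b1001, C4 = 0b1001, C5 = 0b0101, C6 = 0b1001

C1: P1 ⊕ 0b1001 = 0b1100; E(K, 0b1100) = 0b0000.
C2: P2 ⊕ 0b0000 = 0b1100; E(K, 0b1100) = 0b0000.
C3: P3 ⊕ 0b0000 = 0b1011; E(K, 0b1011) = 0b1001.
C4: P4 ⊕ 0b1001 = 0b1011; E(K, 0b1011) = 0b1001.
C5: P5 ⊕ 0b1001 = 0b0111; E(K, 0b0111) = 0b0101.
C6: P6 ⊕ 0b0101 = 0b1011; E(K, 0b1011) = 0b1001.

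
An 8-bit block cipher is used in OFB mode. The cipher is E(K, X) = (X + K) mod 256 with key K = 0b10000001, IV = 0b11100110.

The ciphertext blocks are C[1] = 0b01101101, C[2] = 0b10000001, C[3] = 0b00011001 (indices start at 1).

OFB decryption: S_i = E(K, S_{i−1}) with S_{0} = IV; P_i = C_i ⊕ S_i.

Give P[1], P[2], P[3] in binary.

P[1] = 0b00001010, P[2] = 0b01101001, P[3] = 0b01110000

P[1]: S = E(K, 0b11100110) = 0b01100111; 0b01101101 ⊕ 0b01100111 = 0b00001010.
P[2]: S = E(K, 0b01100111) = 0b11101000; 0b10000001 ⊕ 0b11101000 = 0b01101001.
P[3]: S = E(K, 0b11101000) = 0b01101001; 0b00011001 ⊕ 0b01101001 = 0b01110000.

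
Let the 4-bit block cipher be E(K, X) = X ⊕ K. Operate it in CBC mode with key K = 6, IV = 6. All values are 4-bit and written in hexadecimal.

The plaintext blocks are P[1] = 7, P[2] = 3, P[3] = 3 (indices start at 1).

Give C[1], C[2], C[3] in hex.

C[1] = 7, C[2] = 2, C[3] = 7

CBC encryption: C_i = E(K, P_i ⊕ C_{i−1}), with C_{0} = IV.
C[1]: P[1] ⊕ 6 = 1; E(K, 1) = 7.
C[2]: P[2] ⊕ 7 = 4; E(K, 4) = 2.
C[3]: P[3] ⊕ 2 = 1; E(K, 1) = 7.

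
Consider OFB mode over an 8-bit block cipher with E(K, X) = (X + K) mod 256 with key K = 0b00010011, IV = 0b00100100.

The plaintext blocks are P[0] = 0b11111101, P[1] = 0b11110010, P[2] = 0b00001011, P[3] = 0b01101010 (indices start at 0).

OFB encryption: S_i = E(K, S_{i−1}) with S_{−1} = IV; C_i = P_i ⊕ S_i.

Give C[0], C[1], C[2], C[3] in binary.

C[0] = 0b11001010, C[1] = 0b10111000, C[2] = 0b01010110, C[3] = 0b00011010

C[0]: S = E(K, 0b00100100) = 0b00110111; 0b11111101 ⊕ 0b00110111 = 0b11001010.
C[1]: S = E(K, 0b00110111) = 0b01001010; 0b11110010 ⊕ 0b01001010 = 0b10111000.
C[2]: S = E(K, 0b01001010) = 0b01011101; 0b00001011 ⊕ 0b01011101 = 0b01010110.
C[3]: S = E(K, 0b01011101) = 0b01110000; 0b01101010 ⊕ 0b01110000 = 0b00011010.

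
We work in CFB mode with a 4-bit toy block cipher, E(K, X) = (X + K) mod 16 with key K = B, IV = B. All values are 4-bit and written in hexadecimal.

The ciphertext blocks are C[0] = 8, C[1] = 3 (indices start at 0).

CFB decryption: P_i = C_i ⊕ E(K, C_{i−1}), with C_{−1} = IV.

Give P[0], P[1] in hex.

P[0]: E(K, B) = 6; 8 ⊕ 6 = E.
P[1]: E(K, 8) = 3; 3 ⊕ 3 = 0.

P[0] = E, P[1] = 0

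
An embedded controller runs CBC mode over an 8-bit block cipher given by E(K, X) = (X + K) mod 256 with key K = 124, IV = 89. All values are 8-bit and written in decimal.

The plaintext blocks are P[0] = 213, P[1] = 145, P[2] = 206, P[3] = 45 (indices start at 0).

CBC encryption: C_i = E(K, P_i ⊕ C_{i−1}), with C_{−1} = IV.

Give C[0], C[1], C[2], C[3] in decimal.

C[0] = 8, C[1] = 21, C[2] = 87, C[3] = 246

C[0]: P[0] ⊕ 89 = 140; E(K, 140) = 8.
C[1]: P[1] ⊕ 8 = 153; E(K, 153) = 21.
C[2]: P[2] ⊕ 21 = 219; E(K, 219) = 87.
C[3]: P[3] ⊕ 87 = 122; E(K, 122) = 246.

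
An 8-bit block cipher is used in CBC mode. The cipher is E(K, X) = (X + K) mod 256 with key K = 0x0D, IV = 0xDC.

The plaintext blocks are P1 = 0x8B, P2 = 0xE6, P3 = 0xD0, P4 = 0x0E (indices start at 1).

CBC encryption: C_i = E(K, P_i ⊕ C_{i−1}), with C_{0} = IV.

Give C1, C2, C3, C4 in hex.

C1: P1 ⊕ 0xDC = 0x57; E(K, 0x57) = 0x64.
C2: P2 ⊕ 0x64 = 0x82; E(K, 0x82) = 0x8F.
C3: P3 ⊕ 0x8F = 0x5F; E(K, 0x5F) = 0x6C.
C4: P4 ⊕ 0x6C = 0x62; E(K, 0x62) = 0x6F.

C1 = 0x64, C2 = 0x8F, C3 = 0x6C, C4 = 0x6F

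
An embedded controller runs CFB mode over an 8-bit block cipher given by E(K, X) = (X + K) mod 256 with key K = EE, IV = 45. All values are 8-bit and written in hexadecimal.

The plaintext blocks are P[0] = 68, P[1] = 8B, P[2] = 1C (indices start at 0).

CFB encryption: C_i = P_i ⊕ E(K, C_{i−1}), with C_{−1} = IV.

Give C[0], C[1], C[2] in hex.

C[0] = 5B, C[1] = C2, C[2] = AC

C[0]: E(K, 45) = 33; 68 ⊕ 33 = 5B.
C[1]: E(K, 5B) = 49; 8B ⊕ 49 = C2.
C[2]: E(K, C2) = B0; 1C ⊕ B0 = AC.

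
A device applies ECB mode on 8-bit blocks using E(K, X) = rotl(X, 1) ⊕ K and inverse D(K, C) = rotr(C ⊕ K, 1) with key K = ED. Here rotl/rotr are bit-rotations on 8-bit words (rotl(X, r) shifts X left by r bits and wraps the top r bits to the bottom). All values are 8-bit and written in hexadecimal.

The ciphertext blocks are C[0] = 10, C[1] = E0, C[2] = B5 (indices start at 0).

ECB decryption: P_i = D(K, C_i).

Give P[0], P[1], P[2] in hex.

P[0] = FE, P[1] = 86, P[2] = 2C

P[0]: D(K, 10) = FE.
P[1]: D(K, E0) = 86.
P[2]: D(K, B5) = 2C.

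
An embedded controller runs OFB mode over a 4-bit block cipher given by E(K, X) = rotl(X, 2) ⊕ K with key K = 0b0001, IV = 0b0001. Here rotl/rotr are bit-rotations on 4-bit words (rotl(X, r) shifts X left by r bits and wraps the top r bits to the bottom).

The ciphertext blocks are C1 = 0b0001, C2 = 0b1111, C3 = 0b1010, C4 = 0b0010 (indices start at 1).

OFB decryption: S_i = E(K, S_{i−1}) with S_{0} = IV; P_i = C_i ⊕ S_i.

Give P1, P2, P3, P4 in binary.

P1 = 0b0100, P2 = 0b1011, P3 = 0b1010, P4 = 0b0011

P1: S = E(K, 0b0001) = 0b0101; 0b0001 ⊕ 0b0101 = 0b0100.
P2: S = E(K, 0b0101) = 0b0100; 0b1111 ⊕ 0b0100 = 0b1011.
P3: S = E(K, 0b0100) = 0b0000; 0b1010 ⊕ 0b0000 = 0b1010.
P4: S = E(K, 0b0000) = 0b0001; 0b0010 ⊕ 0b0001 = 0b0011.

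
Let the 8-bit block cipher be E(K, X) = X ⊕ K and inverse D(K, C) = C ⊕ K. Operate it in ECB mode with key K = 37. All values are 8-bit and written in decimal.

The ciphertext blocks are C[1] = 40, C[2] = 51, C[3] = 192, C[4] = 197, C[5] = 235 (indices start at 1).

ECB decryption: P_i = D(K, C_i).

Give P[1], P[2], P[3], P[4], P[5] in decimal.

P[1] = 13, P[2] = 22, P[3] = 229, P[4] = 224, P[5] = 206

P[1]: D(K, 40) = 13.
P[2]: D(K, 51) = 22.
P[3]: D(K, 192) = 229.
P[4]: D(K, 197) = 224.
P[5]: D(K, 235) = 206.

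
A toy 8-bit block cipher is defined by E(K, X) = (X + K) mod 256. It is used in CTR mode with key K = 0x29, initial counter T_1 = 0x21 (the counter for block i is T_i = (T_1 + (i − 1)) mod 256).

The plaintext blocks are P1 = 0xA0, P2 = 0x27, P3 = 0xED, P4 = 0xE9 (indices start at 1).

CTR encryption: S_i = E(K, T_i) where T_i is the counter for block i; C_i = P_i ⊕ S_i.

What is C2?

C1: T = 0x21, S = E(K, T) = 0x4A; 0xA0 ⊕ 0x4A = 0xEA.
C2: T = 0x22, S = E(K, T) = 0x4B; 0x27 ⊕ 0x4B = 0x6C.

C2 = 0x6C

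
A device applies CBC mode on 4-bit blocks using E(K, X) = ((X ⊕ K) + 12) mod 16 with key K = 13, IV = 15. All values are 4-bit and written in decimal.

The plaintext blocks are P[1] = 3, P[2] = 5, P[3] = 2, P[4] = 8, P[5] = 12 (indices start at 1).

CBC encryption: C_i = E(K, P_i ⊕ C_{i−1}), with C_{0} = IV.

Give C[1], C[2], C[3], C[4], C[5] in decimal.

C[1]: P[1] ⊕ 15 = 12; E(K, 12) = 13.
C[2]: P[2] ⊕ 13 = 8; E(K, 8) = 1.
C[3]: P[3] ⊕ 1 = 3; E(K, 3) = 10.
C[4]: P[4] ⊕ 10 = 2; E(K, 2) = 11.
C[5]: P[5] ⊕ 11 = 7; E(K, 7) = 6.

C[1] = 13, C[2] = 1, C[3] = 10, C[4] = 11, C[5] = 6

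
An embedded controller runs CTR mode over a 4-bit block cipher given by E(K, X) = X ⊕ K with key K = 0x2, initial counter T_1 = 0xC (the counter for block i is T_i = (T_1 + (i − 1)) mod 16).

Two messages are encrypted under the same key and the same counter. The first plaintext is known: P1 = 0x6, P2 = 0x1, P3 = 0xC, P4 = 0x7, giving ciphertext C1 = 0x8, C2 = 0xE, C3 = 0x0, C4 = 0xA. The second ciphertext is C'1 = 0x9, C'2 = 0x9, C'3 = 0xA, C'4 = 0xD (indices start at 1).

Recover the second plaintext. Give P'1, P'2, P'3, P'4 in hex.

In CTR with a reused counter, both messages share the same keystream S_i, so C_i ⊕ C'_i = P_i ⊕ P'_i and thus P'_i = P_i ⊕ C_i ⊕ C'_i.
P'1: 0x6 ⊕ 0x8 ⊕ 0x9 = 0x7.
P'2: 0x1 ⊕ 0xE ⊕ 0x9 = 0x6.
P'3: 0xC ⊕ 0x0 ⊕ 0xA = 0x6.
P'4: 0x7 ⊕ 0xA ⊕ 0xD = 0x0.

P'1 = 0x7, P'2 = 0x6, P'3 = 0x6, P'4 = 0x0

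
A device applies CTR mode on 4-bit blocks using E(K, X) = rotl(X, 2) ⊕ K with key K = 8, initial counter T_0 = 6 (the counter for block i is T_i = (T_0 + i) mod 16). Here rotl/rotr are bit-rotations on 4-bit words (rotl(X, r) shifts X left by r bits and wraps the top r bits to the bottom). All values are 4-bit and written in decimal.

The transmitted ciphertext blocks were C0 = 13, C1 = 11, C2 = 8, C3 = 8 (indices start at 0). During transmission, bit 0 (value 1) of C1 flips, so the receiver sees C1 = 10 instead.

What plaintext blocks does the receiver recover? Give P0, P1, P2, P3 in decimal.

P0 = 12, P1 = 15, P2 = 2, P3 = 6

CTR decryption: S_i = E(K, T_i) where T_i is the counter for block i; P_i = C_i ⊕ S_i.
Only C1 changed, to 10. In CTR, a change in C_i flips the same bit in P_i only; the keystream is unaffected. Decrypting the received ciphertext:
P0: T = 6, S = E(K, T) = 1; 13 ⊕ 1 = 12.
P1: T = 7, S = E(K, T) = 5; 10 ⊕ 5 = 15.
P2: T = 8, S = E(K, T) = 10; 8 ⊕ 10 = 2.
P3: T = 9, S = E(K, T) = 14; 8 ⊕ 14 = 6.
Blocks that differ from the original plaintext: P1.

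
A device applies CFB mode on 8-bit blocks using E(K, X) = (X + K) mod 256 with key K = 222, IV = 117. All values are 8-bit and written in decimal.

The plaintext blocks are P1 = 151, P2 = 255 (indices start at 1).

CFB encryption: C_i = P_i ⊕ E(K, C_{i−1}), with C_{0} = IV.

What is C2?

C2 = 93

C1: E(K, 117) = 83; 151 ⊕ 83 = 196.
C2: E(K, 196) = 162; 255 ⊕ 162 = 93.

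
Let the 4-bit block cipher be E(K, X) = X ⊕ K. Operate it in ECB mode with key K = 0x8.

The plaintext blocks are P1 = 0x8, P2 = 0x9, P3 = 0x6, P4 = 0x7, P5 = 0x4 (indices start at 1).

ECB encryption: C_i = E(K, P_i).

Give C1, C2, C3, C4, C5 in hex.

C1 = 0x0, C2 = 0x1, C3 = 0xE, C4 = 0xF, C5 = 0xC

C1: E(K, 0x8) = 0x0.
C2: E(K, 0x9) = 0x1.
C3: E(K, 0x6) = 0xE.
C4: E(K, 0x7) = 0xF.
C5: E(K, 0x4) = 0xC.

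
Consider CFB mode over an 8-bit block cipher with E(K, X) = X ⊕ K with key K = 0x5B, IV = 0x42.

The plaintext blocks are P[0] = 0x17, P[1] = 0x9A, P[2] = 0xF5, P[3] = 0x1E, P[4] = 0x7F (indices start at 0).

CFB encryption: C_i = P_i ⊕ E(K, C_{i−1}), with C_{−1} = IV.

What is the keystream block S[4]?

0x7F

C[0]: E(K, 0x42) = 0x19; 0x17 ⊕ 0x19 = 0x0E.
C[1]: E(K, 0x0E) = 0x55; 0x9A ⊕ 0x55 = 0xCF.
C[2]: E(K, 0xCF) = 0x94; 0xF5 ⊕ 0x94 = 0x61.
C[3]: E(K, 0x61) = 0x3A; 0x1E ⊕ 0x3A = 0x24.
C[4]: E(K, 0x24) = 0x7F; 0x7F ⊕ 0x7F = 0x00.
So S[4] = 0x7F.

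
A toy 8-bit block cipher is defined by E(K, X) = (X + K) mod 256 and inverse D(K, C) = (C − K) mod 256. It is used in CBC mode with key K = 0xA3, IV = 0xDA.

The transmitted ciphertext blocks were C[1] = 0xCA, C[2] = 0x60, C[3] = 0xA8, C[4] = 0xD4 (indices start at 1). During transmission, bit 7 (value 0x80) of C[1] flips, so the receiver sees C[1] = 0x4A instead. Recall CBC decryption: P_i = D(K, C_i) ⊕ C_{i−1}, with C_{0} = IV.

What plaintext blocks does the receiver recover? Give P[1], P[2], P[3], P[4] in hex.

P[1] = 0x7D, P[2] = 0xF7, P[3] = 0x65, P[4] = 0x99

Only C[1] changed, to 0x4A. In CBC, a change in C_i garbles P_i and flips the same bit in P_{i+1}. Decrypting the received ciphertext:
P[1]: D(K, 0x4A) = 0xA7; 0xA7 ⊕ 0xDA = 0x7D.
P[2]: D(K, 0x60) = 0xBD; 0xBD ⊕ 0x4A = 0xF7.
P[3]: D(K, 0xA8) = 0x05; 0x05 ⊕ 0x60 = 0x65.
P[4]: D(K, 0xD4) = 0x31; 0x31 ⊕ 0xA8 = 0x99.
Blocks that differ from the original plaintext: P[1], P[2].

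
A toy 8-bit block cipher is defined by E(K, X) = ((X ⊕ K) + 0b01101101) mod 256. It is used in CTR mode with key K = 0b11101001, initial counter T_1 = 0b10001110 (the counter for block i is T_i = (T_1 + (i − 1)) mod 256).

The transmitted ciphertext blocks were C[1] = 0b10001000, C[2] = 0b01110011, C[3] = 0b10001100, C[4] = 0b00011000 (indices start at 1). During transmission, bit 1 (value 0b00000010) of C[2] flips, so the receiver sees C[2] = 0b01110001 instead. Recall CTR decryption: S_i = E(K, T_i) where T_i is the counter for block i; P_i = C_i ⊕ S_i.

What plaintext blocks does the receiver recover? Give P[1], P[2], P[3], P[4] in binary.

Only C[2] changed, to 0b01110001. In CTR, a change in C_i flips the same bit in P_i only; the keystream is unaffected. Decrypting the received ciphertext:
P[1]: T = 0b10001110, S = E(K, T) = 0b11010100; 0b10001000 ⊕ 0b11010100 = 0b01011100.
P[2]: T = 0b10001111, S = E(K, T) = 0b11010011; 0b01110001 ⊕ 0b11010011 = 0b10100010.
P[3]: T = 0b10010000, S = E(K, T) = 0b11100110; 0b10001100 ⊕ 0b11100110 = 0b01101010.
P[4]: T = 0b10010001, S = E(K, T) = 0b11100101; 0b00011000 ⊕ 0b11100101 = 0b11111101.
Blocks that differ from the original plaintext: P[2].

P[1] = 0b01011100, P[2] = 0b10100010, P[3] = 0b01101010, P[4] = 0b11111101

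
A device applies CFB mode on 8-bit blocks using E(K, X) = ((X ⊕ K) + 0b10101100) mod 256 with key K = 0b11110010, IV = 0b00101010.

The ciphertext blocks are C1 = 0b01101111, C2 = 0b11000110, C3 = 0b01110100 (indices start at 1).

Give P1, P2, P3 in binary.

CFB decryption: P_i = C_i ⊕ E(K, C_{i−1}), with C_{0} = IV.
P1: E(K, 0b00101010) = 0b10000100; 0b01101111 ⊕ 0b10000100 = 0b11101011.
P2: E(K, 0b01101111) = 0b01001001; 0b11000110 ⊕ 0b01001001 = 0b10001111.
P3: E(K, 0b11000110) = 0b11100000; 0b01110100 ⊕ 0b11100000 = 0b10010100.

P1 = 0b11101011, P2 = 0b10001111, P3 = 0b10010100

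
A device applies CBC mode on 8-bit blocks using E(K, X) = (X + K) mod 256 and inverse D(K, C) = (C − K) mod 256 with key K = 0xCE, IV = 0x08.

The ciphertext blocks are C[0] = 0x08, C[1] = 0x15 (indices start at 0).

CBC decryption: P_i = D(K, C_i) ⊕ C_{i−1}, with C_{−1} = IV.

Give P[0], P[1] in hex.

P[0]: D(K, 0x08) = 0x3A; 0x3A ⊕ 0x08 = 0x32.
P[1]: D(K, 0x15) = 0x47; 0x47 ⊕ 0x08 = 0x4F.

P[0] = 0x32, P[1] = 0x4F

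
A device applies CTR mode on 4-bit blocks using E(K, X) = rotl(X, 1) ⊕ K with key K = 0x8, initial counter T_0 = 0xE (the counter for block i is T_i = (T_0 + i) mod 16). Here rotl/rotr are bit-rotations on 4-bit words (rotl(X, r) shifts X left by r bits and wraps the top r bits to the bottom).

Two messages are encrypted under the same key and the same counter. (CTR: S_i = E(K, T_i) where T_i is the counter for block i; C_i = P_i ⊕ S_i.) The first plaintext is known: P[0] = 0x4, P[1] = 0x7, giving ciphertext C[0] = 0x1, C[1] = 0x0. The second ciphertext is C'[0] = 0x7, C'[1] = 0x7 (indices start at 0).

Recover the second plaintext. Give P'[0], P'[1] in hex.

P'[0] = 0x2, P'[1] = 0x0

In CTR with a reused counter, both messages share the same keystream S_i, so C_i ⊕ C'_i = P_i ⊕ P'_i and thus P'_i = P_i ⊕ C_i ⊕ C'_i.
P'[0]: 0x4 ⊕ 0x1 ⊕ 0x7 = 0x2.
P'[1]: 0x7 ⊕ 0x0 ⊕ 0x7 = 0x0.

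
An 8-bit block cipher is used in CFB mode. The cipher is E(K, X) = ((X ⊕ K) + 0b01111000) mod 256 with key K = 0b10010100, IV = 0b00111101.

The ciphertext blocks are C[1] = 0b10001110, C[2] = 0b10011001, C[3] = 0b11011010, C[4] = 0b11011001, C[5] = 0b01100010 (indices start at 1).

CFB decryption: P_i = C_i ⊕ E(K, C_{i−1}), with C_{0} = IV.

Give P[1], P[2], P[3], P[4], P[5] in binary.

P[1] = 0b10101111, P[2] = 0b00001011, P[3] = 0b01011111, P[4] = 0b00011111, P[5] = 0b10100111

P[1]: E(K, 0b00111101) = 0b00100001; 0b10001110 ⊕ 0b00100001 = 0b10101111.
P[2]: E(K, 0b10001110) = 0b10010010; 0b10011001 ⊕ 0b10010010 = 0b00001011.
P[3]: E(K, 0b10011001) = 0b10000101; 0b11011010 ⊕ 0b10000101 = 0b01011111.
P[4]: E(K, 0b11011010) = 0b11000110; 0b11011001 ⊕ 0b11000110 = 0b00011111.
P[5]: E(K, 0b11011001) = 0b11000101; 0b01100010 ⊕ 0b11000101 = 0b10100111.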